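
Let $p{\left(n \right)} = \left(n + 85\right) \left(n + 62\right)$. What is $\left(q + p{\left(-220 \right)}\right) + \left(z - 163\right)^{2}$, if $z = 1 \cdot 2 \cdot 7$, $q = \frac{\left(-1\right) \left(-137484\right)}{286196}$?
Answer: $\frac{3114633890}{71549} \approx 43532.0$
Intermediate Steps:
$q = \frac{34371}{71549}$ ($q = 137484 \cdot \frac{1}{286196} = \frac{34371}{71549} \approx 0.48038$)
$z = 14$ ($z = 2 \cdot 7 = 14$)
$p{\left(n \right)} = \left(62 + n\right) \left(85 + n\right)$ ($p{\left(n \right)} = \left(85 + n\right) \left(62 + n\right) = \left(62 + n\right) \left(85 + n\right)$)
$\left(q + p{\left(-220 \right)}\right) + \left(z - 163\right)^{2} = \left(\frac{34371}{71549} + \left(5270 + \left(-220\right)^{2} + 147 \left(-220\right)\right)\right) + \left(14 - 163\right)^{2} = \left(\frac{34371}{71549} + \left(5270 + 48400 - 32340\right)\right) + \left(-149\right)^{2} = \left(\frac{34371}{71549} + 21330\right) + 22201 = \frac{1526174541}{71549} + 22201 = \frac{3114633890}{71549}$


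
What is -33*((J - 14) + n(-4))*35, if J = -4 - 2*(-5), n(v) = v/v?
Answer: 8085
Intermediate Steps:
n(v) = 1
J = 6 (J = -4 + 10 = 6)
-33*((J - 14) + n(-4))*35 = -33*((6 - 14) + 1)*35 = -33*(-8 + 1)*35 = -33*(-7)*35 = 231*35 = 8085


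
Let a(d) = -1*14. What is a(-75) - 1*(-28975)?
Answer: 28961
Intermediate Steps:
a(d) = -14
a(-75) - 1*(-28975) = -14 - 1*(-28975) = -14 + 28975 = 28961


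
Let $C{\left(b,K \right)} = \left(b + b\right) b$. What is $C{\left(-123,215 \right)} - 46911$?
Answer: $-16653$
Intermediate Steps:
$C{\left(b,K \right)} = 2 b^{2}$ ($C{\left(b,K \right)} = 2 b b = 2 b^{2}$)
$C{\left(-123,215 \right)} - 46911 = 2 \left(-123\right)^{2} - 46911 = 2 \cdot 15129 - 46911 = 30258 - 46911 = -16653$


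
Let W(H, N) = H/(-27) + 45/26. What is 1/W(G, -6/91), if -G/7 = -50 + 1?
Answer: -702/7703 ≈ -0.091133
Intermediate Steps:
G = 343 (G = -7*(-50 + 1) = -7*(-49) = 343)
W(H, N) = 45/26 - H/27 (W(H, N) = H*(-1/27) + 45*(1/26) = -H/27 + 45/26 = 45/26 - H/27)
1/W(G, -6/91) = 1/(45/26 - 1/27*343) = 1/(45/26 - 343/27) = 1/(-7703/702) = -702/7703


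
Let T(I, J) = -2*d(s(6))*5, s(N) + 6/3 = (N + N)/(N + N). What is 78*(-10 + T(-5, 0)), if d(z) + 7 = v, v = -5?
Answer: 8580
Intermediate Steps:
s(N) = -1 (s(N) = -2 + (N + N)/(N + N) = -2 + (2*N)/((2*N)) = -2 + (2*N)*(1/(2*N)) = -2 + 1 = -1)
d(z) = -12 (d(z) = -7 - 5 = -12)
T(I, J) = 120 (T(I, J) = -2*(-12)*5 = 24*5 = 120)
78*(-10 + T(-5, 0)) = 78*(-10 + 120) = 78*110 = 8580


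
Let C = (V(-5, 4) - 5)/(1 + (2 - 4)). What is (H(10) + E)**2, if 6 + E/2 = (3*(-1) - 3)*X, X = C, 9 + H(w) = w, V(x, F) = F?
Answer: 529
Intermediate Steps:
H(w) = -9 + w
C = 1 (C = (4 - 5)/(1 + (2 - 4)) = -1/(1 - 2) = -1/(-1) = -1*(-1) = 1)
X = 1
E = -24 (E = -12 + 2*((3*(-1) - 3)*1) = -12 + 2*((-3 - 3)*1) = -12 + 2*(-6*1) = -12 + 2*(-6) = -12 - 12 = -24)
(H(10) + E)**2 = ((-9 + 10) - 24)**2 = (1 - 24)**2 = (-23)**2 = 529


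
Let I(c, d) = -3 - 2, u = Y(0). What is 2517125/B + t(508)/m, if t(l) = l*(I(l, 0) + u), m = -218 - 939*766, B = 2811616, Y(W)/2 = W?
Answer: 454548201285/505733804768 ≈ 0.89879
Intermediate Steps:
Y(W) = 2*W
u = 0 (u = 2*0 = 0)
I(c, d) = -5
m = -719492 (m = -218 - 719274 = -719492)
t(l) = -5*l (t(l) = l*(-5 + 0) = l*(-5) = -5*l)
2517125/B + t(508)/m = 2517125/2811616 - 5*508/(-719492) = 2517125*(1/2811616) - 2540*(-1/719492) = 2517125/2811616 + 635/179873 = 454548201285/505733804768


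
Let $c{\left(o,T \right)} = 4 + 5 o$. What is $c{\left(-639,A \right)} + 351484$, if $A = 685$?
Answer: $348293$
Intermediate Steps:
$c{\left(-639,A \right)} + 351484 = \left(4 + 5 \left(-639\right)\right) + 351484 = \left(4 - 3195\right) + 351484 = -3191 + 351484 = 348293$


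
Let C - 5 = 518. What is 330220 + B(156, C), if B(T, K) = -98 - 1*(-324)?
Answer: 330446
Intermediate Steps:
C = 523 (C = 5 + 518 = 523)
B(T, K) = 226 (B(T, K) = -98 + 324 = 226)
330220 + B(156, C) = 330220 + 226 = 330446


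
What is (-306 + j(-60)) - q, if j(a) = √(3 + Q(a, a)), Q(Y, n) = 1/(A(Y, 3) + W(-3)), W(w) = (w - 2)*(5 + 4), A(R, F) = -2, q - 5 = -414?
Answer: 103 + 2*√1645/47 ≈ 104.73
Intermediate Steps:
q = -409 (q = 5 - 414 = -409)
W(w) = -18 + 9*w (W(w) = (-2 + w)*9 = -18 + 9*w)
Q(Y, n) = -1/47 (Q(Y, n) = 1/(-2 + (-18 + 9*(-3))) = 1/(-2 + (-18 - 27)) = 1/(-2 - 45) = 1/(-47) = -1/47)
j(a) = 2*√1645/47 (j(a) = √(3 - 1/47) = √(140/47) = 2*√1645/47)
(-306 + j(-60)) - q = (-306 + 2*√1645/47) - 1*(-409) = (-306 + 2*√1645/47) + 409 = 103 + 2*√1645/47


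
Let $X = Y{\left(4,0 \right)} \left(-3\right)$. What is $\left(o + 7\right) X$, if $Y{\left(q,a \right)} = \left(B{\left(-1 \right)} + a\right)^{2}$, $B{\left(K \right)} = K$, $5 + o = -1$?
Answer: $-3$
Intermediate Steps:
$o = -6$ ($o = -5 - 1 = -6$)
$Y{\left(q,a \right)} = \left(-1 + a\right)^{2}$
$X = -3$ ($X = \left(-1 + 0\right)^{2} \left(-3\right) = \left(-1\right)^{2} \left(-3\right) = 1 \left(-3\right) = -3$)
$\left(o + 7\right) X = \left(-6 + 7\right) \left(-3\right) = 1 \left(-3\right) = -3$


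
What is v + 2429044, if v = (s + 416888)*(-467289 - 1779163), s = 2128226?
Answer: -5717474006484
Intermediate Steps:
v = -5717476435528 (v = (2128226 + 416888)*(-467289 - 1779163) = 2545114*(-2246452) = -5717476435528)
v + 2429044 = -5717476435528 + 2429044 = -5717474006484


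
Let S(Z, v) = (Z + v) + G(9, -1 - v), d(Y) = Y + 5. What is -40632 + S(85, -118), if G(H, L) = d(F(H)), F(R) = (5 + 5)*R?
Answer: -40570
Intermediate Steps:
F(R) = 10*R
d(Y) = 5 + Y
G(H, L) = 5 + 10*H
S(Z, v) = 95 + Z + v (S(Z, v) = (Z + v) + (5 + 10*9) = (Z + v) + (5 + 90) = (Z + v) + 95 = 95 + Z + v)
-40632 + S(85, -118) = -40632 + (95 + 85 - 118) = -40632 + 62 = -40570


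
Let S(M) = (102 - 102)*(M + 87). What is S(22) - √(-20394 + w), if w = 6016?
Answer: -I*√14378 ≈ -119.91*I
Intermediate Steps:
S(M) = 0 (S(M) = 0*(87 + M) = 0)
S(22) - √(-20394 + w) = 0 - √(-20394 + 6016) = 0 - √(-14378) = 0 - I*√14378 = -I*√14378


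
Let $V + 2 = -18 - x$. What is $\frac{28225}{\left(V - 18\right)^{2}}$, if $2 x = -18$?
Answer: $\frac{28225}{841} \approx 33.561$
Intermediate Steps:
$x = -9$ ($x = \frac{1}{2} \left(-18\right) = -9$)
$V = -11$ ($V = -2 - 9 = -11$)
$\frac{28225}{\left(V - 18\right)^{2}} = \frac{28225}{\left(-11 - 18\right)^{2}} = \frac{28225}{\left(-29\right)^{2}} = \frac{28225}{841}$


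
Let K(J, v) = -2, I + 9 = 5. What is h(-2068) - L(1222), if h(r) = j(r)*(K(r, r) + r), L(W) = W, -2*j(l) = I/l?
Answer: -630739/517 ≈ -1220.0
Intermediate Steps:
I = -4 (I = -9 + 5 = -4)
j(l) = 2/l (j(l) = -(-2)/l = 2/l)
h(r) = 2*(-2 + r)/r (h(r) = (2/r)*(-2 + r) = 2*(-2 + r)/r)
h(-2068) - L(1222) = (2 - 4/(-2068)) - 1*1222 = (2 - 4*(-1/2068)) - 1222 = (2 + 1/517) - 1222 = 1035/517 - 1222 = -630739/517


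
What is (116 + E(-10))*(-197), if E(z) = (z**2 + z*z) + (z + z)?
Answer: -58312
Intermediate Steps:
E(z) = 2*z + 2*z**2 (E(z) = (z**2 + z**2) + 2*z = 2*z**2 + 2*z = 2*z + 2*z**2)
(116 + E(-10))*(-197) = (116 + 2*(-10)*(1 - 10))*(-197) = (116 + 2*(-10)*(-9))*(-197) = (116 + 180)*(-197) = 296*(-197) = -58312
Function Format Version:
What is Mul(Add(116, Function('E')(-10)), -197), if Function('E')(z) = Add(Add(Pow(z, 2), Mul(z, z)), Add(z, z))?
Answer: -58312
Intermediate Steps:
Function('E')(z) = Add(Mul(2, z), Mul(2, Pow(z, 2))) (Function('E')(z) = Add(Add(Pow(z, 2), Pow(z, 2)), Mul(2, z)) = Add(Mul(2, Pow(z, 2)), Mul(2, z)) = Add(Mul(2, z), Mul(2, Pow(z, 2))))
Mul(Add(116, Function('E')(-10)), -197) = Mul(Add(116, Mul(2, -10, Add(1, -10))), -197) = Mul(Add(116, Mul(2, -10, -9)), -197) = Mul(Add(116, 180), -197) = Mul(296, -197) = -58312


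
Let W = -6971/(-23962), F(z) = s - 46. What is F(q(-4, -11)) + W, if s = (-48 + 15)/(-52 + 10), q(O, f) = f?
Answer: -3767588/83867 ≈ -44.923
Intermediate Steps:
s = 11/14 (s = -33/(-42) = -33*(-1/42) = 11/14 ≈ 0.78571)
F(z) = -633/14 (F(z) = 11/14 - 46 = -633/14)
W = 6971/23962 (W = -6971*(-1/23962) = 6971/23962 ≈ 0.29092)
F(q(-4, -11)) + W = -633/14 + 6971/23962 = -3767588/83867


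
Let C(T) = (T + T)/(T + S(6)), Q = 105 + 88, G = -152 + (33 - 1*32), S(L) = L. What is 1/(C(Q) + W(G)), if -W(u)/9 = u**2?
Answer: -199/40836205 ≈ -4.8731e-6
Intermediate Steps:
G = -151 (G = -152 + (33 - 32) = -152 + 1 = -151)
Q = 193
C(T) = 2*T/(6 + T) (C(T) = (T + T)/(T + 6) = (2*T)/(6 + T) = 2*T/(6 + T))
W(u) = -9*u**2
1/(C(Q) + W(G)) = 1/(2*193/(6 + 193) - 9*(-151)**2) = 1/(2*193/199 - 9*22801) = 1/(2*193*(1/199) - 205209) = 1/(386/199 - 205209) = 1/(-40836205/199) = -199/40836205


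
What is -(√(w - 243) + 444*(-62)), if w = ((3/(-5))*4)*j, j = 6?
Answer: 27528 - 3*I*√715/5 ≈ 27528.0 - 16.044*I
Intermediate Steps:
w = -72/5 (w = ((3/(-5))*4)*6 = ((3*(-⅕))*4)*6 = -⅗*4*6 = -12/5*6 = -72/5 ≈ -14.400)
-(√(w - 243) + 444*(-62)) = -(√(-72/5 - 243) + 444*(-62)) = -(√(-1287/5) - 27528) = -(3*I*√715/5 - 27528) = -(-27528 + 3*I*√715/5) = 27528 - 3*I*√715/5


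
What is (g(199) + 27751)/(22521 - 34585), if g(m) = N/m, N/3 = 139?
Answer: -2761433/1200368 ≈ -2.3005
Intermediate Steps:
N = 417 (N = 3*139 = 417)
g(m) = 417/m
(g(199) + 27751)/(22521 - 34585) = (417/199 + 27751)/(22521 - 34585) = (417*(1/199) + 27751)/(-12064) = (417/199 + 27751)*(-1/12064) = (5522866/199)*(-1/12064) = -2761433/1200368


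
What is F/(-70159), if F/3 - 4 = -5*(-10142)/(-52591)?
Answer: -43542/335430179 ≈ -0.00012981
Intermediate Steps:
F = 43542/4781 (F = 12 + 3*(-5*(-10142)/(-52591)) = 12 + 3*(50710*(-1/52591)) = 12 + 3*(-4610/4781) = 12 - 13830/4781 = 43542/4781 ≈ 9.1073)
F/(-70159) = (43542/4781)/(-70159) = (43542/4781)*(-1/70159) = -43542/335430179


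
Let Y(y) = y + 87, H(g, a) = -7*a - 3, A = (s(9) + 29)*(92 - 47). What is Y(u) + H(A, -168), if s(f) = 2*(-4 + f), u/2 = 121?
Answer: 1502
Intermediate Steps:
u = 242 (u = 2*121 = 242)
s(f) = -8 + 2*f
A = 1755 (A = ((-8 + 2*9) + 29)*(92 - 47) = ((-8 + 18) + 29)*45 = (10 + 29)*45 = 39*45 = 1755)
H(g, a) = -3 - 7*a
Y(y) = 87 + y
Y(u) + H(A, -168) = (87 + 242) + (-3 - 7*(-168)) = 329 + (-3 + 1176) = 329 + 1173 = 1502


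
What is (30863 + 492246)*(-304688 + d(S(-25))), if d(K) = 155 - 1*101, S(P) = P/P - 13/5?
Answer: -159356787106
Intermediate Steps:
S(P) = -8/5 (S(P) = 1 - 13*1/5 = 1 - 13/5 = -8/5)
d(K) = 54 (d(K) = 155 - 101 = 54)
(30863 + 492246)*(-304688 + d(S(-25))) = (30863 + 492246)*(-304688 + 54) = 523109*(-304634) = -159356787106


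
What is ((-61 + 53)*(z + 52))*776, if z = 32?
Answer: -521472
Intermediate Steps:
((-61 + 53)*(z + 52))*776 = ((-61 + 53)*(32 + 52))*776 = -8*84*776 = -672*776 = -521472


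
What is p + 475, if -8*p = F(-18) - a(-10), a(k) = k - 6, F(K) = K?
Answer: 1901/4 ≈ 475.25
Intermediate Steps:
a(k) = -6 + k
p = ¼ (p = -(-18 - (-6 - 10))/8 = -(-18 - 1*(-16))/8 = -(-18 + 16)/8 = -⅛*(-2) = ¼ ≈ 0.25000)
p + 475 = ¼ + 475 = 1901/4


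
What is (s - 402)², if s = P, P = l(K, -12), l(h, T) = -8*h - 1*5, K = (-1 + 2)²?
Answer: 172225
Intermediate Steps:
K = 1 (K = 1² = 1)
l(h, T) = -5 - 8*h (l(h, T) = -8*h - 5 = -5 - 8*h)
P = -13 (P = -5 - 8*1 = -5 - 8 = -13)
s = -13
(s - 402)² = (-13 - 402)² = (-415)² = 172225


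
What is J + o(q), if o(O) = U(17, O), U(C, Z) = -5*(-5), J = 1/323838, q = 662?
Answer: 8095951/323838 ≈ 25.000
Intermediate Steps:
J = 1/323838 ≈ 3.0880e-6
U(C, Z) = 25
o(O) = 25
J + o(q) = 1/323838 + 25 = 8095951/323838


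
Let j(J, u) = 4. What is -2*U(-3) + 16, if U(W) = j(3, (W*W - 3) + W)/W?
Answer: 56/3 ≈ 18.667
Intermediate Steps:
U(W) = 4/W
-2*U(-3) + 16 = -8/(-3) + 16 = -8*(-1)/3 + 16 = -2*(-4/3) + 16 = 8/3 + 16 = 56/3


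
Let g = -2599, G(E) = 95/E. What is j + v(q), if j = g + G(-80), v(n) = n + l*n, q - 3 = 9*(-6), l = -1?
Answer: -41603/16 ≈ -2600.2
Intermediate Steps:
q = -51 (q = 3 + 9*(-6) = 3 - 54 = -51)
v(n) = 0 (v(n) = n - n = 0)
j = -41603/16 (j = -2599 + 95/(-80) = -2599 + 95*(-1/80) = -2599 - 19/16 = -41603/16 ≈ -2600.2)
j + v(q) = -41603/16 + 0 = -41603/16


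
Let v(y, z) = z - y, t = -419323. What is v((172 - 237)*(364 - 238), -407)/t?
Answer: -7783/419323 ≈ -0.018561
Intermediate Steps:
v((172 - 237)*(364 - 238), -407)/t = (-407 - (172 - 237)*(364 - 238))/(-419323) = (-407 - (-65)*126)*(-1/419323) = (-407 - 1*(-8190))*(-1/419323) = (-407 + 8190)*(-1/419323) = 7783*(-1/419323) = -7783/419323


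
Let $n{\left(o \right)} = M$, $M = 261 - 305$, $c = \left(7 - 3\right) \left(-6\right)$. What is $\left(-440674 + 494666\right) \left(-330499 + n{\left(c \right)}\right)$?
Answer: $-17846677656$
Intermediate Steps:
$c = -24$ ($c = 4 \left(-6\right) = -24$)
$M = -44$
$n{\left(o \right)} = -44$
$\left(-440674 + 494666\right) \left(-330499 + n{\left(c \right)}\right) = \left(-440674 + 494666\right) \left(-330499 - 44\right) = 53992 \left(-330543\right) = -17846677656$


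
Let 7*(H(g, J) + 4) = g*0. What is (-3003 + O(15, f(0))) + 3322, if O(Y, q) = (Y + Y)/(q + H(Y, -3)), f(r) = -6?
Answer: 316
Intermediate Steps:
H(g, J) = -4 (H(g, J) = -4 + (g*0)/7 = -4 + (1/7)*0 = -4 + 0 = -4)
O(Y, q) = 2*Y/(-4 + q) (O(Y, q) = (Y + Y)/(q - 4) = (2*Y)/(-4 + q) = 2*Y/(-4 + q))
(-3003 + O(15, f(0))) + 3322 = (-3003 + 2*15/(-4 - 6)) + 3322 = (-3003 + 2*15/(-10)) + 3322 = (-3003 + 2*15*(-1/10)) + 3322 = (-3003 - 3) + 3322 = -3006 + 3322 = 316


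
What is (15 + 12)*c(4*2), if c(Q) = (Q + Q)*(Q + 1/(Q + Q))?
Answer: 3483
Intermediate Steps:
c(Q) = 2*Q*(Q + 1/(2*Q)) (c(Q) = (2*Q)*(Q + 1/(2*Q)) = 2*Q*(Q + 1/(2*Q)))
(15 + 12)*c(4*2) = (15 + 12)*(1 + 2*(4*2)²) = 27*(1 + 2*8²) = 27*(1 + 2*64) = 27*(1 + 128) = 27*129 = 3483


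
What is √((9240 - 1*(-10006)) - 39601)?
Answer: I*√20355 ≈ 142.67*I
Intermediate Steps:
√((9240 - 1*(-10006)) - 39601) = √((9240 + 10006) - 39601) = √(19246 - 39601) = √(-20355) = I*√20355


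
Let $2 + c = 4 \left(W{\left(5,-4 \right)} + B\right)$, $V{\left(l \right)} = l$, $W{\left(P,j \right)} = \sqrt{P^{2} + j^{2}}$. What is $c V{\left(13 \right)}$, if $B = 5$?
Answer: $234 + 52 \sqrt{41} \approx 566.96$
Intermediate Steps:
$c = 18 + 4 \sqrt{41}$ ($c = -2 + 4 \left(\sqrt{5^{2} + \left(-4\right)^{2}} + 5\right) = -2 + 4 \left(\sqrt{25 + 16} + 5\right) = -2 + 4 \left(\sqrt{41} + 5\right) = -2 + 4 \left(5 + \sqrt{41}\right) = -2 + \left(20 + 4 \sqrt{41}\right) = 18 + 4 \sqrt{41} \approx 43.612$)
$c V{\left(13 \right)} = \left(18 + 4 \sqrt{41}\right) 13 = 234 + 52 \sqrt{41}$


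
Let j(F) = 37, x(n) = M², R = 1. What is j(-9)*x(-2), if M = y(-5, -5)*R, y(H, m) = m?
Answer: 925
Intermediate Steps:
M = -5 (M = -5*1 = -5)
x(n) = 25 (x(n) = (-5)² = 25)
j(-9)*x(-2) = 37*25 = 925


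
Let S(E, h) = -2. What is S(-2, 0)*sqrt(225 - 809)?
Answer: -4*I*sqrt(146) ≈ -48.332*I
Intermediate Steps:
S(-2, 0)*sqrt(225 - 809) = -2*sqrt(225 - 809) = -4*I*sqrt(146)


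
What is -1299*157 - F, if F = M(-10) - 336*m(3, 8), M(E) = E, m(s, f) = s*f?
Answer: -195869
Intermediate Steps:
m(s, f) = f*s
F = -8074 (F = -10 - 2688*3 = -10 - 336*24 = -10 - 8064 = -8074)
-1299*157 - F = -1299*157 - 1*(-8074) = -203943 + 8074 = -195869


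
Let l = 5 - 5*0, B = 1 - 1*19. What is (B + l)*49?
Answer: -637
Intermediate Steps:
B = -18 (B = 1 - 19 = -18)
l = 5 (l = 5 + 0 = 5)
(B + l)*49 = (-18 + 5)*49 = -13*49 = -637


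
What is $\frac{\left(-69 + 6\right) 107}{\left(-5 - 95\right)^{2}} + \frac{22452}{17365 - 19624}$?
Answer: $- \frac{79915973}{7530000} \approx -10.613$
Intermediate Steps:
$\frac{\left(-69 + 6\right) 107}{\left(-5 - 95\right)^{2}} + \frac{22452}{17365 - 19624} = \frac{\left(-63\right) 107}{\left(-100\right)^{2}} + \frac{22452}{17365 - 19624} = - \frac{6741}{10000} + \frac{22452}{-2259} = \left(-6741\right) \frac{1}{10000} + 22452 \left(- \frac{1}{2259}\right) = - \frac{6741}{10000} - \frac{7484}{753} = - \frac{79915973}{7530000}$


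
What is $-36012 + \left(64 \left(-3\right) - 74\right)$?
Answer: $-36278$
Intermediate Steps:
$-36012 + \left(64 \left(-3\right) - 74\right) = -36012 - 266 = -36278$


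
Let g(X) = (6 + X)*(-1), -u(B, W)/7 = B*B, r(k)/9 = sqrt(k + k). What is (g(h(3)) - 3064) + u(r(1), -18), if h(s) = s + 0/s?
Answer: -4207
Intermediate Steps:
r(k) = 9*sqrt(2)*sqrt(k) (r(k) = 9*sqrt(k + k) = 9*sqrt(2*k) = 9*(sqrt(2)*sqrt(k)) = 9*sqrt(2)*sqrt(k))
u(B, W) = -7*B**2 (u(B, W) = -7*B*B = -7*B**2)
h(s) = s (h(s) = s + 0 = s)
g(X) = -6 - X
(g(h(3)) - 3064) + u(r(1), -18) = ((-6 - 1*3) - 3064) - 7*(9*sqrt(2)*sqrt(1))**2 = ((-6 - 3) - 3064) - 7*(9*sqrt(2)*1)**2 = (-9 - 3064) - 7*(9*sqrt(2))**2 = -3073 - 7*162 = -3073 - 1134 = -4207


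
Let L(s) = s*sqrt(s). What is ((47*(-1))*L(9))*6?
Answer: -7614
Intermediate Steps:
L(s) = s**(3/2)
((47*(-1))*L(9))*6 = ((47*(-1))*9**(3/2))*6 = -47*27*6 = -1269*6 = -7614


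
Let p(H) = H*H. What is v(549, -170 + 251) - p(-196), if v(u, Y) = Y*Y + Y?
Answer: -31774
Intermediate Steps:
p(H) = H²
v(u, Y) = Y + Y² (v(u, Y) = Y² + Y = Y + Y²)
v(549, -170 + 251) - p(-196) = (-170 + 251)*(1 + (-170 + 251)) - 1*(-196)² = 81*(1 + 81) - 1*38416 = 81*82 - 38416 = 6642 - 38416 = -31774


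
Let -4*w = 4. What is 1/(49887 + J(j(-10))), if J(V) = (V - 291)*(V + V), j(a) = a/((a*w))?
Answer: 1/50471 ≈ 1.9813e-5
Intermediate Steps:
w = -1 (w = -¼*4 = -1)
j(a) = -1 (j(a) = a/((a*(-1))) = a/((-a)) = a*(-1/a) = -1)
J(V) = 2*V*(-291 + V) (J(V) = (-291 + V)*(2*V) = 2*V*(-291 + V))
1/(49887 + J(j(-10))) = 1/(49887 + 2*(-1)*(-291 - 1)) = 1/(49887 + 2*(-1)*(-292)) = 1/(49887 + 584) = 1/50471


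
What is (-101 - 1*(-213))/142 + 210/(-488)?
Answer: 6209/17324 ≈ 0.35840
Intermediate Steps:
(-101 - 1*(-213))/142 + 210/(-488) = (-101 + 213)*(1/142) + 210*(-1/488) = 112*(1/142) - 105/244 = 56/71 - 105/244 = 6209/17324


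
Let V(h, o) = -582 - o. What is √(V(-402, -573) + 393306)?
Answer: √393297 ≈ 627.13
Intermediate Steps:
√(V(-402, -573) + 393306) = √((-582 - 1*(-573)) + 393306) = √((-582 + 573) + 393306) = √(-9 + 393306) = √393297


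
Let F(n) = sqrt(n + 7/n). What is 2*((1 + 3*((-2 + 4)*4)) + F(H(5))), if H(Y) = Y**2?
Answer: 50 + 4*sqrt(158)/5 ≈ 60.056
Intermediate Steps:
2*((1 + 3*((-2 + 4)*4)) + F(H(5))) = 2*((1 + 3*((-2 + 4)*4)) + sqrt(5**2 + 7/(5**2))) = 2*((1 + 3*(2*4)) + sqrt(25 + 7/25)) = 2*((1 + 3*8) + sqrt(25 + 7*(1/25))) = 2*((1 + 24) + sqrt(25 + 7/25)) = 2*(25 + sqrt(632/25)) = 2*(25 + 2*sqrt(158)/5) = 50 + 4*sqrt(158)/5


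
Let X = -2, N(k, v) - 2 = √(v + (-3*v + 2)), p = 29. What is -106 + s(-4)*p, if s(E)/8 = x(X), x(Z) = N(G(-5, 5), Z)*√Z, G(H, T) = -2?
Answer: -106 + 232*I*√2*(2 + √6) ≈ -106.0 + 1459.9*I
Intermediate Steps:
N(k, v) = 2 + √(2 - 2*v) (N(k, v) = 2 + √(v + (-3*v + 2)) = 2 + √(v + (2 - 3*v)) = 2 + √(2 - 2*v))
x(Z) = √Z*(2 + √(2 - 2*Z)) (x(Z) = (2 + √(2 - 2*Z))*√Z = √Z*(2 + √(2 - 2*Z)))
s(E) = 8*I*√2*(2 + √6) (s(E) = 8*(√(-2)*(2 + √(2 - 2*(-2)))) = 8*((I*√2)*(2 + √(2 + 4))) = 8*((I*√2)*(2 + √6)) = 8*(I*√2*(2 + √6)) = 8*I*√2*(2 + √6))
-106 + s(-4)*p = -106 + (16*I*(√2 + √3))*29 = -106 + 464*I*(√2 + √3)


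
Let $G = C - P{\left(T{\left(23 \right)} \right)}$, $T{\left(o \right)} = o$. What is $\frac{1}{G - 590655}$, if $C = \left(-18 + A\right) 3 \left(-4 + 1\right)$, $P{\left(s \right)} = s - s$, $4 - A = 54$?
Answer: $- \frac{1}{590043} \approx -1.6948 \cdot 10^{-6}$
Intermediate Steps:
$A = -50$ ($A = 4 - 54 = -50$)
$P{\left(s \right)} = 0$
$C = 612$ ($C = \left(-18 - 50\right) 3 \left(-4 + 1\right) = - 68 \cdot 3 \left(-3\right) = \left(-68\right) \left(-9\right) = 612$)
$G = 612$ ($G = 612 - 0 = 612 + 0 = 612$)
$\frac{1}{G - 590655} = \frac{1}{612 - 590655} = \frac{1}{-590043} = - \frac{1}{590043}$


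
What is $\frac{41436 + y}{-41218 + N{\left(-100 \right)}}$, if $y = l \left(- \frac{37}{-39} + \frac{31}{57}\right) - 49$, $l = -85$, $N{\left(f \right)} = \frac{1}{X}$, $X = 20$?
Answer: $- \frac{611475140}{610850019} \approx -1.001$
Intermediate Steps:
$N{\left(f \right)} = \frac{1}{20}$
$y = - \frac{130319}{741}$ ($y = - 85 \left(- \frac{37}{-39} + \frac{31}{57}\right) - 49 = - 85 \left(\left(-37\right) \left(- \frac{1}{39}\right) + 31 \cdot \frac{1}{57}\right) - 49 = - 85 \left(\frac{37}{39} + \frac{31}{57}\right) - 49 = \left(-85\right) \frac{1106}{741} - 49 = - \frac{94010}{741} - 49 = - \frac{130319}{741} \approx -175.87$)
$\frac{41436 + y}{-41218 + N{\left(-100 \right)}} = \frac{41436 - \frac{130319}{741}}{-41218 + \frac{1}{20}} = \frac{30573757}{741 \left(- \frac{824359}{20}\right)} = \frac{30573757}{741} \left(- \frac{20}{824359}\right) = - \frac{611475140}{610850019}$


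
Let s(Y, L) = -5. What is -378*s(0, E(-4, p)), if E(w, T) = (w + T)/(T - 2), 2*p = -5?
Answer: 1890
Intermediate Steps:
p = -5/2 (p = (1/2)*(-5) = -5/2 ≈ -2.5000)
E(w, T) = (T + w)/(-2 + T)
-378*s(0, E(-4, p)) = -378*(-5) = 1890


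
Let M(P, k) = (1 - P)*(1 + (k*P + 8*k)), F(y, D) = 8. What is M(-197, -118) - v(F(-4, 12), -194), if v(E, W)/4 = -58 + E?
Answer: 4416194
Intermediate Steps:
v(E, W) = -232 + 4*E (v(E, W) = 4*(-58 + E) = -232 + 4*E)
M(P, k) = (1 - P)*(1 + 8*k + P*k) (M(P, k) = (1 - P)*(1 + (P*k + 8*k)) = (1 - P)*(1 + (8*k + P*k)) = (1 - P)*(1 + 8*k + P*k))
M(-197, -118) - v(F(-4, 12), -194) = (1 - 1*(-197) + 8*(-118) - 1*(-118)*(-197)² - 7*(-197)*(-118)) - (-232 + 4*8) = (1 + 197 - 944 - 1*(-118)*38809 - 162722) - (-232 + 32) = (1 + 197 - 944 + 4579462 - 162722) - 1*(-200) = 4415994 + 200 = 4416194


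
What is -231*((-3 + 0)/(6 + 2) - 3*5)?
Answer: 28413/8 ≈ 3551.6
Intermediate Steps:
-231*((-3 + 0)/(6 + 2) - 3*5) = -231*(-3/8 - 15) = -231*(-123/8) = 28413/8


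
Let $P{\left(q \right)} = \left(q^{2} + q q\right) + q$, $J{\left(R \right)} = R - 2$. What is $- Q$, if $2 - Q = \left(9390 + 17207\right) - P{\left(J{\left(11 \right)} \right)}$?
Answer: $26424$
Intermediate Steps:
$J{\left(R \right)} = -2 + R$ ($J{\left(R \right)} = R - 2 = -2 + R$)
$P{\left(q \right)} = q + 2 q^{2}$ ($P{\left(q \right)} = \left(q^{2} + q^{2}\right) + q = 2 q^{2} + q = q + 2 q^{2}$)
$Q = -26424$ ($Q = 2 - \left(\left(9390 + 17207\right) - \left(-2 + 11\right) \left(1 + 2 \left(-2 + 11\right)\right)\right) = 2 - \left(26597 - 9 \left(1 + 2 \cdot 9\right)\right) = 2 - \left(26597 - 9 \left(1 + 18\right)\right) = 2 - \left(26597 - 9 \cdot 19\right) = 2 - \left(26597 - 171\right) = 2 - 26426 = -26424$)
$- Q = \left(-1\right) \left(-26424\right) = 26424$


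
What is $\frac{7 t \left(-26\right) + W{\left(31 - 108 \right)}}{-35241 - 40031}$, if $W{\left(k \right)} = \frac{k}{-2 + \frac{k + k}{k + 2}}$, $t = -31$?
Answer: $- \frac{16793}{301088} \approx -0.055774$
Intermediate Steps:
$W{\left(k \right)} = \frac{k}{-2 + \frac{2 k}{2 + k}}$
$\frac{7 t \left(-26\right) + W{\left(31 - 108 \right)}}{-35241 - 40031} = \frac{7 \left(-31\right) \left(-26\right) - \frac{\left(31 - 108\right) \left(2 + \left(31 - 108\right)\right)}{4}}{-35241 - 40031} = \frac{\left(-217\right) \left(-26\right) - \frac{\left(31 - 108\right) \left(2 + \left(31 - 108\right)\right)}{4}}{-75272} = \left(5642 - - \frac{77 \left(2 - 77\right)}{4}\right) \left(- \frac{1}{75272}\right) = \left(5642 - \left(- \frac{77}{4}\right) \left(-75\right)\right) \left(- \frac{1}{75272}\right) = \left(5642 - \frac{5775}{4}\right) \left(- \frac{1}{75272}\right) = \frac{16793}{4} \left(- \frac{1}{75272}\right) = - \frac{16793}{301088}$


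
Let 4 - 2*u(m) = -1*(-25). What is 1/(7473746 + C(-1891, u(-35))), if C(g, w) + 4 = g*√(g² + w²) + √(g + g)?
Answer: 2/(14947484 - 1891*√14303965 + 2*I*√3782) ≈ 2.5655e-7 - 4.0478e-12*I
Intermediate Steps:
u(m) = -21/2 (u(m) = 2 - (-1)*(-25)/2 = 2 - ½*25 = 2 - 25/2 = -21/2)
C(g, w) = -4 + g*√(g² + w²) + √2*√g (C(g, w) = -4 + (g*√(g² + w²) + √(g + g)) = -4 + (g*√(g² + w²) + √(2*g)) = -4 + (g*√(g² + w²) + √2*√g) = -4 + g*√(g² + w²) + √2*√g)
1/(7473746 + C(-1891, u(-35))) = 1/(7473746 + (-4 - 1891*√((-1891)² + (-21/2)²) + √2*√(-1891))) = 1/(7473746 + (-4 - 1891*√(3575881 + 441/4) + √2*(I*√1891))) = 1/(7473746 + (-4 - 1891*√14303965/2 + I*√3782)) = 1/(7473742 - 1891*√14303965/2 + I*√3782)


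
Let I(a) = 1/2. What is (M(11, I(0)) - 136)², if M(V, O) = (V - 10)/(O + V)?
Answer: 9771876/529 ≈ 18472.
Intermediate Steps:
I(a) = ½
M(V, O) = (-10 + V)/(O + V)
(M(11, I(0)) - 136)² = ((-10 + 11)/(½ + 11) - 136)² = (1/(23/2) - 136)² = ((2/23)*1 - 136)² = (2/23 - 136)² = (-3126/23)² = 9771876/529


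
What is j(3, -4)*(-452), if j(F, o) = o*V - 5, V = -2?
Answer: -1356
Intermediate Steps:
j(F, o) = -5 - 2*o (j(F, o) = o*(-2) - 5 = -2*o - 5 = -5 - 2*o)
j(3, -4)*(-452) = (-5 - 2*(-4))*(-452) = (-5 + 8)*(-452) = 3*(-452) = -1356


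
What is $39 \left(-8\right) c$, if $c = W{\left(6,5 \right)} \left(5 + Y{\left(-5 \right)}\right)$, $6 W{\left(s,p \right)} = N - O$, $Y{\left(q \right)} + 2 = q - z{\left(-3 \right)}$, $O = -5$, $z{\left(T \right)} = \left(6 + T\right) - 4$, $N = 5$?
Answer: $520$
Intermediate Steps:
$z{\left(T \right)} = 2 + T$
$Y{\left(q \right)} = -1 + q$ ($Y{\left(q \right)} = -2 + \left(q - \left(2 - 3\right)\right) = -2 + \left(q - -1\right) = -2 + \left(q + 1\right) = -2 + \left(1 + q\right) = -1 + q$)
$W{\left(s,p \right)} = \frac{5}{3}$ ($W{\left(s,p \right)} = \frac{5 - -5}{6} = \frac{5 + 5}{6} = \frac{1}{6} \cdot 10 = \frac{5}{3}$)
$c = - \frac{5}{3}$ ($c = \frac{5 \left(5 - 6\right)}{3} = \frac{5}{3} \left(-1\right) = - \frac{5}{3} \approx -1.6667$)
$39 \left(-8\right) c = 39 \left(-8\right) \left(- \frac{5}{3}\right) = \left(-312\right) \left(- \frac{5}{3}\right) = 520$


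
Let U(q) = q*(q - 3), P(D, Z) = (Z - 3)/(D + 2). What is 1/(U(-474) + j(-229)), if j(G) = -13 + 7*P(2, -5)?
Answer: 1/226071 ≈ 4.4234e-6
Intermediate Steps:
P(D, Z) = (-3 + Z)/(2 + D)
U(q) = q*(-3 + q)
j(G) = -27 (j(G) = -13 + 7*((-3 - 5)/(2 + 2)) = -13 + 7*(-8/4) = -13 + 7*((¼)*(-8)) = -13 + 7*(-2) = -13 - 14 = -27)
1/(U(-474) + j(-229)) = 1/(-474*(-3 - 474) - 27) = 1/(-474*(-477) - 27) = 1/(226098 - 27) = 1/226071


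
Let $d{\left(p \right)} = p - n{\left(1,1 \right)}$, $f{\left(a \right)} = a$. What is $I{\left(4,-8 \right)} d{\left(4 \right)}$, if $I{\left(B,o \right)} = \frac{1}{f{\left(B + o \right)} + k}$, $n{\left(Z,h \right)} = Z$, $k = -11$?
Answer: $- \frac{1}{5} \approx -0.2$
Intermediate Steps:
$I{\left(B,o \right)} = \frac{1}{-11 + B + o}$ ($I{\left(B,o \right)} = \frac{1}{\left(B + o\right) - 11} = \frac{1}{-11 + B + o}$)
$d{\left(p \right)} = -1 + p$ ($d{\left(p \right)} = p - 1 = -1 + p$)
$I{\left(4,-8 \right)} d{\left(4 \right)} = \frac{-1 + 4}{-11 + 4 - 8} = \frac{1}{-15} \cdot 3 = \left(- \frac{1}{15}\right) 3 = - \frac{1}{5}$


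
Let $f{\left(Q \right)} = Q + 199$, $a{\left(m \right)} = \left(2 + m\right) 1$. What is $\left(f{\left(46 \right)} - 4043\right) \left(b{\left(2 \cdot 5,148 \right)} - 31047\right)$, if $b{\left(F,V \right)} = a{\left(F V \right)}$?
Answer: $112287870$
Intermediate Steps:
$a{\left(m \right)} = 2 + m$
$f{\left(Q \right)} = 199 + Q$
$b{\left(F,V \right)} = 2 + F V$
$\left(f{\left(46 \right)} - 4043\right) \left(b{\left(2 \cdot 5,148 \right)} - 31047\right) = \left(\left(199 + 46\right) - 4043\right) \left(\left(2 + 2 \cdot 5 \cdot 148\right) - 31047\right) = \left(245 - 4043\right) \left(\left(2 + 10 \cdot 148\right) - 31047\right) = - 3798 \left(\left(2 + 1480\right) - 31047\right) = - 3798 \left(1482 - 31047\right) = \left(-3798\right) \left(-29565\right) = 112287870$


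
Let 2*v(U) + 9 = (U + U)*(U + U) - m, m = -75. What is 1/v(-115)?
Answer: 1/26483 ≈ 3.7760e-5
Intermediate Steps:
v(U) = 33 + 2*U**2 (v(U) = -9/2 + ((U + U)*(U + U) - 1*(-75))/2 = -9/2 + ((2*U)*(2*U) + 75)/2 = -9/2 + (4*U**2 + 75)/2 = -9/2 + (75 + 4*U**2)/2 = -9/2 + (75/2 + 2*U**2) = 33 + 2*U**2)
1/v(-115) = 1/(33 + 2*(-115)**2) = 1/(33 + 2*13225) = 1/(33 + 26450) = 1/26483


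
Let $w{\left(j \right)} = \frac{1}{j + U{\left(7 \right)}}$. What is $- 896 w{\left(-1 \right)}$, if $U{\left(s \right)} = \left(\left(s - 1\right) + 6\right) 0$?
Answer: $896$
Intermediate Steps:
$U{\left(s \right)} = 0$ ($U{\left(s \right)} = \left(\left(-1 + s\right) + 6\right) 0 = \left(5 + s\right) 0 = 0$)
$w{\left(j \right)} = \frac{1}{j}$ ($w{\left(j \right)} = \frac{1}{j + 0} = \frac{1}{j}$)
$- 896 w{\left(-1 \right)} = - \frac{896}{-1} = \left(-896\right) \left(-1\right) = 896$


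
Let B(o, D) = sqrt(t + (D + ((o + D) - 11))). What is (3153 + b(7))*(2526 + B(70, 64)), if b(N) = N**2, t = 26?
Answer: 8088252 + 3202*sqrt(213) ≈ 8.1350e+6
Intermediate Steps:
B(o, D) = sqrt(15 + o + 2*D) (B(o, D) = sqrt(26 + (D + ((o + D) - 11))) = sqrt(26 + (D + ((D + o) - 11))) = sqrt(26 + (D + (-11 + D + o))) = sqrt(26 + (-11 + o + 2*D)) = sqrt(15 + o + 2*D))
(3153 + b(7))*(2526 + B(70, 64)) = (3153 + 7**2)*(2526 + sqrt(15 + 70 + 2*64)) = (3153 + 49)*(2526 + sqrt(15 + 70 + 128)) = 3202*(2526 + sqrt(213)) = 8088252 + 3202*sqrt(213)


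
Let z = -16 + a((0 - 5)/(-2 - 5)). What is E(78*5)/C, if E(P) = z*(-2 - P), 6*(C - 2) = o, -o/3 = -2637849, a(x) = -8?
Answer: 18816/2637853 ≈ 0.0071331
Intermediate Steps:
o = 7913547 (o = -3*(-2637849) = 7913547)
C = 2637853/2 (C = 2 + (⅙)*7913547 = 2 + 2637849/2 = 2637853/2 ≈ 1.3189e+6)
z = -24 (z = -16 - 8 = -24)
E(P) = 48 + 24*P (E(P) = -24*(-2 - P) = 48 + 24*P)
E(78*5)/C = (48 + 24*(78*5))/(2637853/2) = (48 + 24*390)*(2/2637853) = (48 + 9360)*(2/2637853) = 9408*(2/2637853) = 18816/2637853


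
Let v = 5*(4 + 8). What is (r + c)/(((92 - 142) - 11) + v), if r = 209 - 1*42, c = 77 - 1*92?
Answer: -152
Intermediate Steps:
c = -15 (c = 77 - 92 = -15)
r = 167 (r = 209 - 42 = 167)
v = 60 (v = 5*12 = 60)
(r + c)/(((92 - 142) - 11) + v) = (167 - 15)/(((92 - 142) - 11) + 60) = 152/((-50 - 11) + 60) = 152/(-61 + 60) = 152/(-1) = 152*(-1) = -152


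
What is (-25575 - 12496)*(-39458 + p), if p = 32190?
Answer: 276700028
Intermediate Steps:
(-25575 - 12496)*(-39458 + p) = (-25575 - 12496)*(-39458 + 32190) = -38071*(-7268) = 276700028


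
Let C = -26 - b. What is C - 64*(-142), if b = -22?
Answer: 9084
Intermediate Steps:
C = -4 (C = -26 - 1*(-22) = -26 + 22 = -4)
C - 64*(-142) = -4 - 64*(-142) = -4 + 9088 = 9084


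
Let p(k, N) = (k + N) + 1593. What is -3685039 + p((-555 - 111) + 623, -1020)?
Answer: -3684509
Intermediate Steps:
p(k, N) = 1593 + N + k (p(k, N) = (N + k) + 1593 = 1593 + N + k)
-3685039 + p((-555 - 111) + 623, -1020) = -3685039 + (1593 - 1020 + ((-555 - 111) + 623)) = -3685039 + (1593 - 1020 + (-666 + 623)) = -3685039 + (1593 - 1020 - 43) = -3685039 + 530 = -3684509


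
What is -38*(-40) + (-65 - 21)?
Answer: 1434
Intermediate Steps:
-38*(-40) + (-65 - 21) = 1520 - 86 = 1434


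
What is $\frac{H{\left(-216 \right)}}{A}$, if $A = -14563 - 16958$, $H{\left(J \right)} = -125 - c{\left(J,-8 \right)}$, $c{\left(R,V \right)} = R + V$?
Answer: $- \frac{33}{10507} \approx -0.0031408$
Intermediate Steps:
$H{\left(J \right)} = -117 - J$ ($H{\left(J \right)} = -125 - \left(J - 8\right) = -125 - \left(-8 + J\right) = -117 - J$)
$A = -31521$ ($A = -14563 - 16958 = -31521$)
$\frac{H{\left(-216 \right)}}{A} = \frac{-117 - -216}{-31521} = \left(-117 + 216\right) \left(- \frac{1}{31521}\right) = 99 \left(- \frac{1}{31521}\right) = - \frac{33}{10507}$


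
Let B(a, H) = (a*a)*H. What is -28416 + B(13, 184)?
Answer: 2680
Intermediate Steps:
B(a, H) = H*a**2 (B(a, H) = a**2*H = H*a**2)
-28416 + B(13, 184) = -28416 + 184*13**2 = -28416 + 184*169 = -28416 + 31096 = 2680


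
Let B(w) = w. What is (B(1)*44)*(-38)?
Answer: -1672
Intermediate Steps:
(B(1)*44)*(-38) = (1*44)*(-38) = 44*(-38) = -1672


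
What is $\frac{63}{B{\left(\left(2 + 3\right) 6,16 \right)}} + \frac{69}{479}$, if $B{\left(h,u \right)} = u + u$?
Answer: $\frac{32385}{15328} \approx 2.1128$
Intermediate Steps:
$B{\left(h,u \right)} = 2 u$
$\frac{63}{B{\left(\left(2 + 3\right) 6,16 \right)}} + \frac{69}{479} = \frac{63}{2 \cdot 16} + \frac{69}{479} = \frac{63}{32} + 69 \cdot \frac{1}{479} = 63 \cdot \frac{1}{32} + \frac{69}{479} = \frac{63}{32} + \frac{69}{479} = \frac{32385}{15328}$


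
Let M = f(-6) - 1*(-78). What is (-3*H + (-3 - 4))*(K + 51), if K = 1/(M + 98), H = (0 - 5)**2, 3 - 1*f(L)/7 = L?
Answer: -999580/239 ≈ -4182.3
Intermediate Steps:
f(L) = 21 - 7*L
H = 25 (H = (-5)**2 = 25)
M = 141 (M = (21 - 7*(-6)) - 1*(-78) = (21 + 42) + 78 = 63 + 78 = 141)
K = 1/239 (K = 1/(141 + 98) = 1/239 ≈ 0.0041841)
(-3*H + (-3 - 4))*(K + 51) = (-3*25 + (-3 - 4))*(1/239 + 51) = (-75 - 7)*(12190/239) = -82*12190/239 = -999580/239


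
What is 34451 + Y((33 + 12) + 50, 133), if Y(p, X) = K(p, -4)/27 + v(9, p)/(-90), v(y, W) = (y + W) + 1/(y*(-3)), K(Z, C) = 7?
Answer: 83713753/2430 ≈ 34450.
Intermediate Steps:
v(y, W) = W + y - 1/(3*y) (v(y, W) = (W + y) + 1/(-3*y) = (W + y) - 1/(3*y) = W + y - 1/(3*y))
Y(p, X) = 194/1215 - p/90 (Y(p, X) = 7/27 + (p + 9 - ⅓/9)/(-90) = 7*(1/27) + (p + 9 - ⅓*⅑)*(-1/90) = 7/27 + (p + 9 - 1/27)*(-1/90) = 7/27 + (242/27 + p)*(-1/90) = 7/27 + (-121/1215 - p/90) = 194/1215 - p/90)
34451 + Y((33 + 12) + 50, 133) = 34451 + (194/1215 - ((33 + 12) + 50)/90) = 34451 + (194/1215 - (45 + 50)/90) = 34451 + (194/1215 - 1/90*95) = 34451 + (194/1215 - 19/18) = 34451 - 2177/2430 = 83713753/2430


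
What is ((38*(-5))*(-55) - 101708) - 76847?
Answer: -168105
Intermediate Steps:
((38*(-5))*(-55) - 101708) - 76847 = (-190*(-55) - 101708) - 76847 = (10450 - 101708) - 76847 = -91258 - 76847 = -168105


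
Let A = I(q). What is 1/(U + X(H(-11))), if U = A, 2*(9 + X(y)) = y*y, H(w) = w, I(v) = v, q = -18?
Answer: 2/67 ≈ 0.029851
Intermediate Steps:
A = -18
X(y) = -9 + y²/2 (X(y) = -9 + (y*y)/2 = -9 + y²/2)
U = -18
1/(U + X(H(-11))) = 1/(-18 + (-9 + (½)*(-11)²)) = 1/(-18 + (-9 + (½)*121)) = 1/(-18 + (-9 + 121/2)) = 1/(-18 + 103/2) = 1/(67/2) = 2/67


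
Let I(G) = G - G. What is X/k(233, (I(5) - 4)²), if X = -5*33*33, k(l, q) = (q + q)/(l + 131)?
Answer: -495495/8 ≈ -61937.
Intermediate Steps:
I(G) = 0
k(l, q) = 2*q/(131 + l) (k(l, q) = (2*q)/(131 + l) = 2*q/(131 + l))
X = -5445 (X = -165*33 = -5445)
X/k(233, (I(5) - 4)²) = -5445*(131 + 233)/(2*(0 - 4)²) = -5445/(2*(-4)²/364) = -5445/(2*16*(1/364)) = -5445/8/91 = -5445*91/8 = -495495/8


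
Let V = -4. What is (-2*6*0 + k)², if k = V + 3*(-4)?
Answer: 256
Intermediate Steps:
k = -16 (k = -4 + 3*(-4) = -4 - 12 = -16)
(-2*6*0 + k)² = (-2*6*0 - 16)² = (-12*0 - 16)² = (0 - 16)² = (-16)² = 256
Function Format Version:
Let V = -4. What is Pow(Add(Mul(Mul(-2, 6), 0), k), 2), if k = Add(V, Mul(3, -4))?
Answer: 256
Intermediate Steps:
k = -16 (k = Add(-4, Mul(3, -4)) = Add(-4, -12) = -16)
Pow(Add(Mul(Mul(-2, 6), 0), k), 2) = Pow(Add(Mul(Mul(-2, 6), 0), -16), 2) = Pow(Add(Mul(-12, 0), -16), 2) = Pow(Add(0, -16), 2) = Pow(-16, 2) = 256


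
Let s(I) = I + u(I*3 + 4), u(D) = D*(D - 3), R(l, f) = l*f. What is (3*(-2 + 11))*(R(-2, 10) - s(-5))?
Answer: -4563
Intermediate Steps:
R(l, f) = f*l
u(D) = D*(-3 + D)
s(I) = I + (1 + 3*I)*(4 + 3*I) (s(I) = I + (I*3 + 4)*(-3 + (I*3 + 4)) = I + (3*I + 4)*(-3 + (3*I + 4)) = I + (4 + 3*I)*(-3 + (4 + 3*I)) = I + (4 + 3*I)*(1 + 3*I) = I + (1 + 3*I)*(4 + 3*I))
(3*(-2 + 11))*(R(-2, 10) - s(-5)) = (3*(-2 + 11))*(10*(-2) - (4 + 9*(-5)**2 + 16*(-5))) = (3*9)*(-20 - (4 + 9*25 - 80)) = 27*(-20 - (4 + 225 - 80)) = 27*(-20 - 1*149) = 27*(-20 - 149) = 27*(-169) = -4563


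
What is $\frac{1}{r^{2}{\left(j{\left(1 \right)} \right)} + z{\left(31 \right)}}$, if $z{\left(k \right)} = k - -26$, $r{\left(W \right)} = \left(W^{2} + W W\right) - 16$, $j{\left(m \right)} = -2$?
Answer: $\frac{1}{121} \approx 0.0082645$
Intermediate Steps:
$r{\left(W \right)} = -16 + 2 W^{2}$ ($r{\left(W \right)} = \left(W^{2} + W^{2}\right) - 16 = 2 W^{2} - 16 = -16 + 2 W^{2}$)
$z{\left(k \right)} = 26 + k$ ($z{\left(k \right)} = k + 26 = 26 + k$)
$\frac{1}{r^{2}{\left(j{\left(1 \right)} \right)} + z{\left(31 \right)}} = \frac{1}{\left(-16 + 2 \left(-2\right)^{2}\right)^{2} + \left(26 + 31\right)} = \frac{1}{\left(-16 + 2 \cdot 4\right)^{2} + 57} = \frac{1}{\left(-16 + 8\right)^{2} + 57} = \frac{1}{\left(-8\right)^{2} + 57} = \frac{1}{64 + 57} = \frac{1}{121}$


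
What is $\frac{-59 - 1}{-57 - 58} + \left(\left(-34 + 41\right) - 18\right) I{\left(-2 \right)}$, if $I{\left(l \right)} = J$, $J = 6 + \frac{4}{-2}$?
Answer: $- \frac{1000}{23} \approx -43.478$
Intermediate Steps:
$J = 4$ ($J = 6 + 4 \left(- \frac{1}{2}\right) = 6 - 2 = 4$)
$I{\left(l \right)} = 4$
$\frac{-59 - 1}{-57 - 58} + \left(\left(-34 + 41\right) - 18\right) I{\left(-2 \right)} = \frac{-59 - 1}{-57 - 58} + \left(\left(-34 + 41\right) - 18\right) 4 = - \frac{60}{-115} + \left(7 - 18\right) 4 = \left(-60\right) \left(- \frac{1}{115}\right) - 44 = \frac{12}{23} - 44 = - \frac{1000}{23}$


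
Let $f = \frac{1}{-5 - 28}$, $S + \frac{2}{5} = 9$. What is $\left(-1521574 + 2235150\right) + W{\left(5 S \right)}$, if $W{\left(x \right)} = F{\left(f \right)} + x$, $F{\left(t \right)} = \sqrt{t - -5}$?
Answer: $713619 + \frac{2 \sqrt{1353}}{33} \approx 7.1362 \cdot 10^{5}$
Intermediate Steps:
$S = \frac{43}{5}$ ($S = - \frac{2}{5} + 9 = \frac{43}{5} \approx 8.6$)
$f = - \frac{1}{33}$ ($f = \frac{1}{-33} = - \frac{1}{33} \approx -0.030303$)
$F{\left(t \right)} = \sqrt{5 + t}$ ($F{\left(t \right)} = \sqrt{t + 5} = \sqrt{5 + t}$)
$W{\left(x \right)} = x + \frac{2 \sqrt{1353}}{33}$ ($W{\left(x \right)} = \sqrt{5 - \frac{1}{33}} + x = \sqrt{\frac{164}{33}} + x = \frac{2 \sqrt{1353}}{33} + x = x + \frac{2 \sqrt{1353}}{33}$)
$\left(-1521574 + 2235150\right) + W{\left(5 S \right)} = \left(-1521574 + 2235150\right) + \left(5 \cdot \frac{43}{5} + \frac{2 \sqrt{1353}}{33}\right) = 713576 + \left(43 + \frac{2 \sqrt{1353}}{33}\right) = 713619 + \frac{2 \sqrt{1353}}{33}$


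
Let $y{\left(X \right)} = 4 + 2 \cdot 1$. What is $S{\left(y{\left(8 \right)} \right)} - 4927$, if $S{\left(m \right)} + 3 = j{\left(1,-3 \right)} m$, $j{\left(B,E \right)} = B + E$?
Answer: $-4942$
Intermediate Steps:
$y{\left(X \right)} = 6$ ($y{\left(X \right)} = 4 + 2 = 6$)
$S{\left(m \right)} = -3 - 2 m$ ($S{\left(m \right)} = -3 + \left(1 - 3\right) m = -3 - 2 m$)
$S{\left(y{\left(8 \right)} \right)} - 4927 = \left(-3 - 12\right) - 4927 = -15 - 4927 = -4942$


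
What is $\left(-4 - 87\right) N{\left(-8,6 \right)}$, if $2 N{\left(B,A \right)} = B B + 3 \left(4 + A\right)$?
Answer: $-4277$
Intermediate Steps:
$N{\left(B,A \right)} = 6 + \frac{B^{2}}{2} + \frac{3 A}{2}$ ($N{\left(B,A \right)} = \frac{B B + 3 \left(4 + A\right)}{2} = \frac{B^{2} + \left(12 + 3 A\right)}{2} = \frac{12 + B^{2} + 3 A}{2} = 6 + \frac{B^{2}}{2} + \frac{3 A}{2}$)
$\left(-4 - 87\right) N{\left(-8,6 \right)} = \left(-4 - 87\right) \left(6 + \frac{\left(-8\right)^{2}}{2} + \frac{3}{2} \cdot 6\right) = - 91 \left(6 + \frac{1}{2} \cdot 64 + 9\right) = - 91 \left(6 + 32 + 9\right) = \left(-91\right) 47 = -4277$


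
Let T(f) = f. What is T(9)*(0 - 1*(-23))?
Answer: 207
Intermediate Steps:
T(9)*(0 - 1*(-23)) = 9*(0 - 1*(-23)) = 9*(0 + 23) = 9*23 = 207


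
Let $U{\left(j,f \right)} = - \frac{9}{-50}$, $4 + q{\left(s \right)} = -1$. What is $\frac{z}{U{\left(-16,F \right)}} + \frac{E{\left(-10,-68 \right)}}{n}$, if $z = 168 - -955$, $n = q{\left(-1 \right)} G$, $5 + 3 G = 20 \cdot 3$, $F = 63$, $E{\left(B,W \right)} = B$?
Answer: $\frac{3088304}{495} \approx 6239.0$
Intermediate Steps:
$q{\left(s \right)} = -5$ ($q{\left(s \right)} = -4 - 1 = -5$)
$G = \frac{55}{3}$ ($G = - \frac{5}{3} + \frac{20 \cdot 3}{3} = - \frac{5}{3} + \frac{1}{3} \cdot 60 = - \frac{5}{3} + 20 = \frac{55}{3} \approx 18.333$)
$n = - \frac{275}{3}$ ($n = \left(-5\right) \frac{55}{3} = - \frac{275}{3} \approx -91.667$)
$U{\left(j,f \right)} = \frac{9}{50}$ ($U{\left(j,f \right)} = \left(-9\right) \left(- \frac{1}{50}\right) = \frac{9}{50}$)
$z = 1123$ ($z = 168 + 955 = 1123$)
$\frac{z}{U{\left(-16,F \right)}} + \frac{E{\left(-10,-68 \right)}}{n} = \frac{1123}{\frac{9}{50}} - \frac{10}{- \frac{275}{3}} = 1123 \cdot \frac{50}{9} - - \frac{6}{55} = \frac{56150}{9} + \frac{6}{55} = \frac{3088304}{495}$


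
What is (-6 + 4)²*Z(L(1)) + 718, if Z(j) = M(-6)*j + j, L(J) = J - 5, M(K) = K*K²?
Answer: 4158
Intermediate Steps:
M(K) = K³
L(J) = -5 + J
Z(j) = -215*j (Z(j) = (-6)³*j + j = -216*j + j = -215*j)
(-6 + 4)²*Z(L(1)) + 718 = (-6 + 4)²*(-215*(-5 + 1)) + 718 = (-2)²*(-215*(-4)) + 718 = 4*860 + 718 = 3440 + 718 = 4158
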